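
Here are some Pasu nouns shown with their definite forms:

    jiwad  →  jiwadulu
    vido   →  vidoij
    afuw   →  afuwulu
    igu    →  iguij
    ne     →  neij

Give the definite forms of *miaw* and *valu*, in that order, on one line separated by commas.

miawulu, valuij

Looking at the final sound of each stem: -ulu when the stem ends in a consonant (*jiwad*, *afuw*); -ij when the stem ends in a vowel (*vido*, *igu*, *ne*).
The final sound of *miaw* is /w/, which is a consonant, so the suffix is -ulu, giving *miawulu*.
*valu* — final sound /u/ (a vowel) → -ij → *valuij*.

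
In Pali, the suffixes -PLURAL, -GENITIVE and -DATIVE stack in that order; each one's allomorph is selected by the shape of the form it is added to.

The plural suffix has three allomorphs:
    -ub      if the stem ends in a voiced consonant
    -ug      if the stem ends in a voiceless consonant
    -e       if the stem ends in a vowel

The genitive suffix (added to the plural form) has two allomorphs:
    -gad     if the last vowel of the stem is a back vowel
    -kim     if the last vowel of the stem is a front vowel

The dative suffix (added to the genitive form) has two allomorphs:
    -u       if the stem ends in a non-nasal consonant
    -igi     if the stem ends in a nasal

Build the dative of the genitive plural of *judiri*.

judiriekimigi

*judiri*: final sound = /i/, a vowel → -e → *judirie*.
The plural form *judirie* — last vowel /e/ (a front vowel) → -kim → *judiriekim*.
The final consonant of the genitive form *judiriekim* is /m/, which is a nasal, so the dative suffix is -igi, giving *judiriekimigi*.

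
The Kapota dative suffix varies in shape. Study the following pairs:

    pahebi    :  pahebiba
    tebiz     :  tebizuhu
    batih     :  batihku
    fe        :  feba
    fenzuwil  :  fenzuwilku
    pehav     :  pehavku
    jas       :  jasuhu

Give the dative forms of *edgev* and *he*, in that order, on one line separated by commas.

The pattern is sibilance of the final sound: -uhu when the stem ends in a sibilant (*tebiz*, *jas*); -ku when the stem ends in a non-sibilant consonant (*batih*, *fenzuwil*, *pehav*); -ba when the stem ends in a vowel (*pahebi*, *fe*).
Since the final sound of *edgev* is /v/ (a non-sibilant consonant), it takes -ku, giving *edgevku*.
*he*: final sound = /e/, a vowel → -ba → *heba*.

edgevku, heba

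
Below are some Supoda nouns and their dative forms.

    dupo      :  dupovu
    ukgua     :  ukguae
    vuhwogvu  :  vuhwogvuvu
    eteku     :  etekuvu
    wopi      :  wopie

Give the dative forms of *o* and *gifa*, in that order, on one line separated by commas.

ovu, gifae

The suffix is conditioned by the last vowel: -vu when the last vowel of the stem is a rounded vowel (*dupo*, *vuhwogvu*, *eteku*); -e when the last vowel of the stem is an unrounded vowel (*ukgua*, *wopi*).
*o* — last vowel /o/ (a rounded vowel) → -vu → *ovu*.
*gifa* — last vowel /a/ (an unrounded vowel) → -e → *gifae*.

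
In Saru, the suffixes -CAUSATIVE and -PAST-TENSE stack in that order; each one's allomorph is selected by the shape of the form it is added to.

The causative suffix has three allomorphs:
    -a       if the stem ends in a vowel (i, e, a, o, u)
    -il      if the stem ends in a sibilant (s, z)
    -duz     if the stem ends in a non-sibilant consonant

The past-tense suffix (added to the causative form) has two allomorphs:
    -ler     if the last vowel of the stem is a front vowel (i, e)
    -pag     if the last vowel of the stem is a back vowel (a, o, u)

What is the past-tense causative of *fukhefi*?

*fukhefi*: final sound = /i/, a vowel → -a → *fukhefia*.
Since the last vowel of the causative form *fukhefia* is /a/ (a back vowel), it takes -pag, giving *fukhefiapag*.

fukhefiapag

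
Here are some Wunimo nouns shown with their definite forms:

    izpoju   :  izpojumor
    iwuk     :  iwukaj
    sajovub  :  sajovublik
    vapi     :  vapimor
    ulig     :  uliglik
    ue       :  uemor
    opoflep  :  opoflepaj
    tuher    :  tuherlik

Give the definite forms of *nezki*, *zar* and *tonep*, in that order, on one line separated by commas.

nezkimor, zarlik, tonepaj

The suffix is conditioned by the final sound: -aj when the stem ends in a voiceless consonant (*iwuk*, *opoflep*); -lik when the stem ends in a voiced consonant (*sajovub*, *ulig*, *tuher*); -mor when the stem ends in a vowel (*izpoju*, *vapi*, *ue*).
*nezki* — final sound /i/ (a vowel) → -mor → *nezkimor*.
*zar* — final sound /r/ (a voiced consonant) → -lik → *zarlik*.
*tonep* — final sound /p/ (a voiceless consonant) → -aj → *tonepaj*.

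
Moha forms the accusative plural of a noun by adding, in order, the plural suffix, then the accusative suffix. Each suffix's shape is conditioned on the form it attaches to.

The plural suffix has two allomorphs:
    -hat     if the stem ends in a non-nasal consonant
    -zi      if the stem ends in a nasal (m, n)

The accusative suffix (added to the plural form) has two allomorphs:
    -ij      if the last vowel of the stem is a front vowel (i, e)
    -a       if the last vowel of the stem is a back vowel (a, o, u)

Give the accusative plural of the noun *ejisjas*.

The final consonant of *ejisjas* is /s/, which is non-nasal, so the plural suffix is -hat, giving *ejisjashat*.
The plural form *ejisjashat* — last vowel /a/ (a back vowel) → -a → *ejisjashata*.

ejisjashata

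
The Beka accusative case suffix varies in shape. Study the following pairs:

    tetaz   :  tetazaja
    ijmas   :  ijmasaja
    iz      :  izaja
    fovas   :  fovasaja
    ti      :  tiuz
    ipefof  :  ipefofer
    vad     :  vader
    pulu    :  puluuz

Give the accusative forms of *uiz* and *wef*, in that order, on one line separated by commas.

The pattern is sibilance of the final sound: -aja when the stem ends in a sibilant (*tetaz*, *ijmas*, *iz*, *fovas*); -er when the stem ends in a non-sibilant consonant (*ipefof*, *vad*); -uz when the stem ends in a vowel (*ti*, *pulu*).
*uiz* — final sound /z/ (a sibilant) → -aja → *uizaja*.
Since the final sound of *wef* is /f/ (a non-sibilant consonant), it takes -er, giving *wefer*.

uizaja, wefer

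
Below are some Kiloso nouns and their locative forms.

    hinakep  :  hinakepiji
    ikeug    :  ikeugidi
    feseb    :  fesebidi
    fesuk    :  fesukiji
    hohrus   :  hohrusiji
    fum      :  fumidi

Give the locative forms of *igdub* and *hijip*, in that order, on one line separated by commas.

The alternation tracks the final consonant of the stem — -iji when the stem ends in a voiceless consonant (*hinakep*, *fesuk*, *hohrus*); -idi when the stem ends in a voiced consonant (*ikeug*, *feseb*, *fum*).
The final consonant of *igdub* is /b/, which is voiced, so the suffix is -idi, giving *igdubidi*.
*hijip*: final consonant = /p/, voiceless → -iji → *hijipiji*.

igdubidi, hijipiji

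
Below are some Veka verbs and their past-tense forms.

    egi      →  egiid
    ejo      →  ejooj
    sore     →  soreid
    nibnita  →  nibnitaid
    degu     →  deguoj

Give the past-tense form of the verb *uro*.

urooj

The pattern is rounding harmony: -oj when the last vowel of the stem is a rounded vowel (*ejo*, *degu*); -id when the last vowel of the stem is an unrounded vowel (*egi*, *sore*, *nibnita*).
The last vowel of *uro* is /o/, which is a rounded vowel, so the suffix is -oj, giving *urooj*.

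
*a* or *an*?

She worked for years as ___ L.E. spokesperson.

an

The indefinite article is chosen by the initial *sound* of the following word, not its spelling.
The initialism *L.E.* is read letter by letter; the first letter, L, is pronounced /ɛl/, which begins with a vowel sound.
So the article is *an*: She worked for years as an L.E. spokesperson.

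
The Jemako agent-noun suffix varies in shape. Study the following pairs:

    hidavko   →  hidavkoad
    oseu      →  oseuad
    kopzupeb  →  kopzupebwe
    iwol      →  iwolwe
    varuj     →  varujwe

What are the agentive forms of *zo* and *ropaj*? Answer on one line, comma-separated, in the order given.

zoad, ropajwe

The suffix is conditioned by the final sound: -we when the stem ends in a consonant (*kopzupeb*, *iwol*, *varuj*); -ad when the stem ends in a vowel (*hidavko*, *oseu*).
*zo*: final sound = /o/, a vowel → -ad → *zoad*.
The final sound of *ropaj* is /j/, which is a consonant, so the suffix is -we, giving *ropajwe*.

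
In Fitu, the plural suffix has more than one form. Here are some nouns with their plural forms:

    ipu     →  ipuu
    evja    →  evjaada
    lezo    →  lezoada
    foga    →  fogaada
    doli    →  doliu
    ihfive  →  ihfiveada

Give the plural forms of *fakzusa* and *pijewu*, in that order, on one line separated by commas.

fakzusaada, pijewuu

The suffix is conditioned by the last vowel: -u when the last vowel of the stem is a high vowel (*ipu*, *doli*); -ada when the last vowel of the stem is a non-high vowel (*evja*, *lezo*, *foga*, *ihfive*).
The last vowel of *fakzusa* is /a/, which is a non-high vowel, so the suffix is -ada, giving *fakzusaada*.
*pijewu*: last vowel = /u/, a high vowel → -u → *pijewuu*.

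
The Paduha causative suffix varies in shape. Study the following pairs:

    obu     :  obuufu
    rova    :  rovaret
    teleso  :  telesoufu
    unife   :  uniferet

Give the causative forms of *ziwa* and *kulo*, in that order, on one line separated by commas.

ziwaret, kuloufu

The alternation tracks the last vowel of the stem — -ufu when the last vowel of the stem is a rounded vowel (*obu*, *teleso*); -ret when the last vowel of the stem is an unrounded vowel (*rova*, *unife*).
*ziwa*: last vowel = /a/, an unrounded vowel → -ret → *ziwaret*.
The last vowel of *kulo* is /o/, which is a rounded vowel, so the suffix is -ufu, giving *kuloufu*.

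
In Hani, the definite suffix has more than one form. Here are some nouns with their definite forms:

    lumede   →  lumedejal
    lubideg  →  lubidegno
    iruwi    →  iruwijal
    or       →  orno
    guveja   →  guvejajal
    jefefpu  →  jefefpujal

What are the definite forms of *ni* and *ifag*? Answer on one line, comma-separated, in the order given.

The suffix is conditioned by the final sound: -no when the stem ends in a consonant (*lubideg*, *or*); -jal when the stem ends in a vowel (*lumede*, *iruwi*, *guveja*, *jefefpu*).
The final sound of *ni* is /i/, which is a vowel, so the suffix is -jal, giving *nijal*.
*ifag*: final sound = /g/, a consonant → -no → *ifagno*.

nijal, ifagno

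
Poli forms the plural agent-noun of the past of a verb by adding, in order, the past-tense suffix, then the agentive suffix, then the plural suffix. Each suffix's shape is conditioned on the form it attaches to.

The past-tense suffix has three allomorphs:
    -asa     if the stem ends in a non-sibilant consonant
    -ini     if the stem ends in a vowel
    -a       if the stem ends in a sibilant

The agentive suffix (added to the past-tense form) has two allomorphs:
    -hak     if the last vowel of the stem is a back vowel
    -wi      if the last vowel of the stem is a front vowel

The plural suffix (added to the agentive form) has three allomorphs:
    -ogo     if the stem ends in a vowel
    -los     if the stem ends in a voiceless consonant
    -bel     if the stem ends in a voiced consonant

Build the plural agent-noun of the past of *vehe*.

The final sound of *vehe* is /e/, which is a vowel, so the past-tense suffix is -ini, giving *veheini*.
The past-tense form *veheini*: last vowel = /i/, a front vowel → -wi → *veheiniwi*.
The agentive form *veheiniwi*: final sound = /i/, a vowel → -ogo → *veheiniwiogo*.

veheiniwiogo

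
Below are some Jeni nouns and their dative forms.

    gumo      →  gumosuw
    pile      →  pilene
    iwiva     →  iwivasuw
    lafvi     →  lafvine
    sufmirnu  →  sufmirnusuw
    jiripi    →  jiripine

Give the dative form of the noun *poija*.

The pattern is front/back vowel harmony: -ne when the last vowel of the stem is a front vowel (*pile*, *lafvi*, *jiripi*); -suw when the last vowel of the stem is a back vowel (*gumo*, *iwiva*, *sufmirnu*).
The last vowel of *poija* is /a/, which is a back vowel, so the suffix is -suw, giving *poijasuw*.

poijasuw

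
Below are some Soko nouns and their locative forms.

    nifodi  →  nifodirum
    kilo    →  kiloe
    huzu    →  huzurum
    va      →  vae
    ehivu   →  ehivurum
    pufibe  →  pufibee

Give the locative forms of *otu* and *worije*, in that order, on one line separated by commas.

The alternation tracks the last vowel of the stem — -rum when the last vowel of the stem is a high vowel (*nifodi*, *huzu*, *ehivu*); -e when the last vowel of the stem is a non-high vowel (*kilo*, *va*, *pufibe*).
The last vowel of *otu* is /u/, which is a high vowel, so the suffix is -rum, giving *oturum*.
*worije* — last vowel /e/ (a non-high vowel) → -e → *worijee*.

oturum, worijee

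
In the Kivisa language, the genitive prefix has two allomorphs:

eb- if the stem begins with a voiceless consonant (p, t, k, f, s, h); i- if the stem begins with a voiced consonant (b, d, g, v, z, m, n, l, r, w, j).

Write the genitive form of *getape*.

*getape* — first consonant /g/ (voiced) → i- → *igetape*.

igetape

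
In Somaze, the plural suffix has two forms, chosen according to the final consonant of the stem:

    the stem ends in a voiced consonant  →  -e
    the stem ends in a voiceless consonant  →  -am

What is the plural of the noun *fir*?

fire

The final consonant of *fir* is /r/, which is voiced, so the suffix is -e, giving *fire*.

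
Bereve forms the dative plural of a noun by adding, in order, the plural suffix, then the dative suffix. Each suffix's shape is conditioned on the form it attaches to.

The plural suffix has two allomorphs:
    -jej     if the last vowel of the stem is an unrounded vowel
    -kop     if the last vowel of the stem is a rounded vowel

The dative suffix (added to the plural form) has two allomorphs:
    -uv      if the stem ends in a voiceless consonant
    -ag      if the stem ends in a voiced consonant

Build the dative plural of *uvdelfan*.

*uvdelfan* — last vowel /a/ (an unrounded vowel) → -jej → *uvdelfanjej*.
The final consonant of the plural form *uvdelfanjej* is /j/, which is voiced, so the dative suffix is -ag, giving *uvdelfanjejag*.

uvdelfanjejag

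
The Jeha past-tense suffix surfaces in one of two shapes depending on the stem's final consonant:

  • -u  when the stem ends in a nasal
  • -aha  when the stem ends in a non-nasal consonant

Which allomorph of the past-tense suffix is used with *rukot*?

The final consonant of *rukot* is /t/, which is non-nasal, so the suffix is -aha.

-aha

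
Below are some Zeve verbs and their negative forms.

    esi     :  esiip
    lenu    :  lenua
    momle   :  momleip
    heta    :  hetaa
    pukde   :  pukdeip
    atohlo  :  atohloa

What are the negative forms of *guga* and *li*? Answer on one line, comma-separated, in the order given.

gugaa, liip

The pattern is front/back vowel harmony: -ip when the last vowel of the stem is a front vowel (*esi*, *momle*, *pukde*); -a when the last vowel of the stem is a back vowel (*lenu*, *heta*, *atohlo*).
*guga* — last vowel /a/ (a back vowel) → -a → *gugaa*.
*li* — last vowel /i/ (a front vowel) → -ip → *liip*.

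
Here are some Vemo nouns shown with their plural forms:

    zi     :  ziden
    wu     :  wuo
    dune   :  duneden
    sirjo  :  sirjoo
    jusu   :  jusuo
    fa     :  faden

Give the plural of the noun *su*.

suo

The suffix is conditioned by the last vowel: -o when the last vowel of the stem is a rounded vowel (*wu*, *sirjo*, *jusu*); -den when the last vowel of the stem is an unrounded vowel (*zi*, *dune*, *fa*).
The last vowel of *su* is /u/, which is a rounded vowel, so the suffix is -o, giving *suo*.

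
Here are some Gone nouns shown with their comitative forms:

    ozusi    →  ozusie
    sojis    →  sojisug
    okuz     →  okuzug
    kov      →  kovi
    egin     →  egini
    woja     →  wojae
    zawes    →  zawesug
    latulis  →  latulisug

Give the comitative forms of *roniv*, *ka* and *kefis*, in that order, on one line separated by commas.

The suffix is conditioned by the final sound: -ug when the stem ends in a sibilant (*sojis*, *okuz*, *zawes*, *latulis*); -i when the stem ends in a non-sibilant consonant (*kov*, *egin*); -e when the stem ends in a vowel (*ozusi*, *woja*).
*roniv* — final sound /v/ (a non-sibilant consonant) → -i → *ronivi*.
*ka*: final sound = /a/, a vowel → -e → *kae*.
Since the final sound of *kefis* is /s/ (a sibilant), it takes -ug, giving *kefisug*.

ronivi, kae, kefisug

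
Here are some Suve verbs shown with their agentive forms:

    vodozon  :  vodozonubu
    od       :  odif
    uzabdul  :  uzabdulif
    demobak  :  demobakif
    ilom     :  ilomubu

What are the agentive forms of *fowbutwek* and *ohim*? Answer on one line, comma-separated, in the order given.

fowbutwekif, ohimubu

The pattern is nasality of the final consonant: -ubu when the stem ends in a nasal (*vodozon*, *ilom*); -if when the stem ends in a non-nasal consonant (*od*, *uzabdul*, *demobak*).
*fowbutwek*: final consonant = /k/, non-nasal → -if → *fowbutwekif*.
*ohim* — final consonant /m/ (a nasal) → -ubu → *ohimubu*.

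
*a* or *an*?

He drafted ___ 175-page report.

The indefinite article is chosen by the initial *sound* of the following word, not its spelling.
The number *175* is spoken "one hundred …", beginning with /wʌn/ — a consonant sound.
So the article is *a*: He drafted a 175-page report.

a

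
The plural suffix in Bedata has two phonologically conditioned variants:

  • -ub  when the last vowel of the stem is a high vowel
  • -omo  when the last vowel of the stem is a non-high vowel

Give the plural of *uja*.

*uja* — last vowel /a/ (a non-high vowel) → -omo → *ujaomo*.

ujaomo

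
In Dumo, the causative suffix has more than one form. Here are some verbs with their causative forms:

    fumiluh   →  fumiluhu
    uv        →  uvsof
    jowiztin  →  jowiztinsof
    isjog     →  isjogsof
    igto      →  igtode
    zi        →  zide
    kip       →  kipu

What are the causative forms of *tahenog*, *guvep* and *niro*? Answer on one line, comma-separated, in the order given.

The suffix is conditioned by the final sound: -u when the stem ends in a voiceless consonant (*fumiluh*, *kip*); -sof when the stem ends in a voiced consonant (*uv*, *jowiztin*, *isjog*); -de when the stem ends in a vowel (*igto*, *zi*).
Since the final sound of *tahenog* is /g/ (a voiced consonant), it takes -sof, giving *tahenogsof*.
*guvep* — final sound /p/ (a voiceless consonant) → -u → *guvepu*.
The final sound of *niro* is /o/, which is a vowel, so the suffix is -de, giving *nirode*.

tahenogsof, guvepu, nirode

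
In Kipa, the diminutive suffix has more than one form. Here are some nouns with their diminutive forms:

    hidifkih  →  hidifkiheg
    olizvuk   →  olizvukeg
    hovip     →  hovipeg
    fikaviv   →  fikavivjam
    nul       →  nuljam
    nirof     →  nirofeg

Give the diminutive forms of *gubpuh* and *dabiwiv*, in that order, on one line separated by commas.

gubpuheg, dabiwivjam

The pattern is voicing of the final consonant: -eg when the stem ends in a voiceless consonant (*hidifkih*, *olizvuk*, *hovip*, *nirof*); -jam when the stem ends in a voiced consonant (*fikaviv*, *nul*).
*gubpuh* — final consonant /h/ (voiceless) → -eg → *gubpuheg*.
Since the final consonant of *dabiwiv* is /v/ (voiced), it takes -jam, giving *dabiwivjam*.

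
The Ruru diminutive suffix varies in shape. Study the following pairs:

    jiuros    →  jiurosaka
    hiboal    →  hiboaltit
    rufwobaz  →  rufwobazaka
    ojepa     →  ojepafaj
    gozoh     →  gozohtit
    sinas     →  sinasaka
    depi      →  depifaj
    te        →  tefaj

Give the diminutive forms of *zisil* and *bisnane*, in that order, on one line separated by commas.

zisiltit, bisnanefaj

Looking at the final sound of each stem: -aka when the stem ends in a sibilant (*jiuros*, *rufwobaz*, *sinas*); -tit when the stem ends in a non-sibilant consonant (*hiboal*, *gozoh*); -faj when the stem ends in a vowel (*ojepa*, *depi*, *te*).
The final sound of *zisil* is /l/, which is a non-sibilant consonant, so the suffix is -tit, giving *zisiltit*.
*bisnane*: final sound = /e/, a vowel → -faj → *bisnanefaj*.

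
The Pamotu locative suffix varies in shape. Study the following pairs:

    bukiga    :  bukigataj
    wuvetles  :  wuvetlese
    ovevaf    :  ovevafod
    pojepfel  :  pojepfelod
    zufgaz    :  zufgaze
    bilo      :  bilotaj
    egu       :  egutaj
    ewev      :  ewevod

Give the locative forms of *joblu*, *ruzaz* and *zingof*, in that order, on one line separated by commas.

The alternation tracks the final sound of the stem — -e when the stem ends in a sibilant (*wuvetles*, *zufgaz*); -od when the stem ends in a non-sibilant consonant (*ovevaf*, *pojepfel*, *ewev*); -taj when the stem ends in a vowel (*bukiga*, *bilo*, *egu*).
*joblu*: final sound = /u/, a vowel → -taj → *joblutaj*.
*ruzaz* — final sound /z/ (a sibilant) → -e → *ruzaze*.
Since the final sound of *zingof* is /f/ (a non-sibilant consonant), it takes -od, giving *zingofod*.

joblutaj, ruzaze, zingofod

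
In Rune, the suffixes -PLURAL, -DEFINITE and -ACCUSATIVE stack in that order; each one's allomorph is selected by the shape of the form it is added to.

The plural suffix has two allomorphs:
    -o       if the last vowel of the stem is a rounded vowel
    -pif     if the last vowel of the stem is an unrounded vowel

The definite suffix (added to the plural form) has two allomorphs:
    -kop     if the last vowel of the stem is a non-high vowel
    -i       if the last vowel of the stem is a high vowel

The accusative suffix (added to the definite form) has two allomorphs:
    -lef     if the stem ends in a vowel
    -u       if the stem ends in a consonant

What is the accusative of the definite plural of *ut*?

*ut* — last vowel /u/ (a rounded vowel) → -o → *uto*.
The plural form *uto* — last vowel /o/ (a non-high vowel) → -kop → *utokop*.
Since the final sound of the definite form *utokop* is /p/ (a consonant), it takes -u, giving *utokopu*.

utokopu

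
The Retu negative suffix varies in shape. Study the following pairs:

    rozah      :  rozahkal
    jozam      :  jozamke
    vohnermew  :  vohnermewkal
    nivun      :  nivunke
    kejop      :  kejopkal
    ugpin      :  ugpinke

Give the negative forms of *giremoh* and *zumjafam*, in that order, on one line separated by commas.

The suffix is conditioned by the final consonant: -ke when the stem ends in a nasal (*jozam*, *nivun*, *ugpin*); -kal when the stem ends in a non-nasal consonant (*rozah*, *vohnermew*, *kejop*).
The final consonant of *giremoh* is /h/, which is non-nasal, so the suffix is -kal, giving *giremohkal*.
*zumjafam*: final consonant = /m/, a nasal → -ke → *zumjafamke*.

giremohkal, zumjafamke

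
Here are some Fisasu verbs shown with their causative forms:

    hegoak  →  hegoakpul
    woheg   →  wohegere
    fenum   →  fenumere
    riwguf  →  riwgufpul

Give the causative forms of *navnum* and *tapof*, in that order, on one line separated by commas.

navnumere, tapofpul

Looking at the final consonant of each stem: -pul when the stem ends in a voiceless consonant (*hegoak*, *riwguf*); -ere when the stem ends in a voiced consonant (*woheg*, *fenum*).
Since the final consonant of *navnum* is /m/ (voiced), it takes -ere, giving *navnumere*.
The final consonant of *tapof* is /f/, which is voiceless, so the suffix is -pul, giving *tapofpul*.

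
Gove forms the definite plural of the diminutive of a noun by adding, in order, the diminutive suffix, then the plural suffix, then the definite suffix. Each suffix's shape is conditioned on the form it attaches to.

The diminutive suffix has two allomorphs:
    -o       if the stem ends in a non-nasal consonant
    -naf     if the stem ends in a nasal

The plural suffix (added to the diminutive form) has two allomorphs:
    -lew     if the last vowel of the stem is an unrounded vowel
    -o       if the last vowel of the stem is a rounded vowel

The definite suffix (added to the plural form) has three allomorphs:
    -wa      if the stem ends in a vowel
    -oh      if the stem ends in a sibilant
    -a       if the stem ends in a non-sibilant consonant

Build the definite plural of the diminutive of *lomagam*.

Since the final consonant of *lomagam* is /m/ (a nasal), it takes -naf, giving *lomagamnaf*.
The diminutive form *lomagamnaf* — last vowel /a/ (an unrounded vowel) → -lew → *lomagamnaflew*.
The plural form *lomagamnaflew* — final sound /w/ (a non-sibilant consonant) → -a → *lomagamnaflewa*.

lomagamnaflewa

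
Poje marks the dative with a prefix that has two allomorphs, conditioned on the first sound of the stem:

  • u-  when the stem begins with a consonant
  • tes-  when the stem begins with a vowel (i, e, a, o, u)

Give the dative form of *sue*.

usue

Since the first sound of *sue* is /s/ (a consonant), it takes u-, giving *usue*.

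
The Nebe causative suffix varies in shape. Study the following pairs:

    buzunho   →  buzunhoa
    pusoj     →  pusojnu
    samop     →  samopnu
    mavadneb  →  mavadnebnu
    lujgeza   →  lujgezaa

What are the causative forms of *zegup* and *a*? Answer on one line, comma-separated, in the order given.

zegupnu, aa

The pattern is consonant vs. vowel: -nu when the stem ends in a consonant (*pusoj*, *samop*, *mavadneb*); -a when the stem ends in a vowel (*buzunho*, *lujgeza*).
*zegup* — final sound /p/ (a consonant) → -nu → *zegupnu*.
Since the final sound of *a* is /a/ (a vowel), it takes -a, giving *aa*.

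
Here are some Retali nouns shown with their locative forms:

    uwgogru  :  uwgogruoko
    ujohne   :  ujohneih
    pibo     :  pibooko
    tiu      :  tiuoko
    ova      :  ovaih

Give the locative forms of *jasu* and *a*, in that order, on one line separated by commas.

The suffix is conditioned by the last vowel: -oko when the last vowel of the stem is a rounded vowel (*uwgogru*, *pibo*, *tiu*); -ih when the last vowel of the stem is an unrounded vowel (*ujohne*, *ova*).
*jasu*: last vowel = /u/, a rounded vowel → -oko → *jasuoko*.
The last vowel of *a* is /a/, which is an unrounded vowel, so the suffix is -ih, giving *aih*.

jasuoko, aih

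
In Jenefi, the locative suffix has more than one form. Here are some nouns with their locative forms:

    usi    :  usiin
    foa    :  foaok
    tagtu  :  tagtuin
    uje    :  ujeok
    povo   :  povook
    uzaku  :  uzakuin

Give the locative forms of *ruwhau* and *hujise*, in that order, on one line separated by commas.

The suffix is conditioned by the last vowel: -in when the last vowel of the stem is a high vowel (*usi*, *tagtu*, *uzaku*); -ok when the last vowel of the stem is a non-high vowel (*foa*, *uje*, *povo*).
The last vowel of *ruwhau* is /u/, which is a high vowel, so the suffix is -in, giving *ruwhauin*.
The last vowel of *hujise* is /e/, which is a non-high vowel, so the suffix is -ok, giving *hujiseok*.

ruwhauin, hujiseok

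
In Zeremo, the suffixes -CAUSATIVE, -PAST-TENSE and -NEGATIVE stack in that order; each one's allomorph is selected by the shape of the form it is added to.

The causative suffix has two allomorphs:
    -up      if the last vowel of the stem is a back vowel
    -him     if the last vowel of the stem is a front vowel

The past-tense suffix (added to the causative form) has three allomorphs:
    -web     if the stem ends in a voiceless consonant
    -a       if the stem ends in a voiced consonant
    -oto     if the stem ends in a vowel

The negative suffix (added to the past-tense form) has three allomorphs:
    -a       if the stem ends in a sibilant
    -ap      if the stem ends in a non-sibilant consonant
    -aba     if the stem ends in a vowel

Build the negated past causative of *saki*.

*saki*: last vowel = /i/, a front vowel → -him → *sakihim*.
The final sound of the causative form *sakihim* is /m/, which is a voiced consonant, so the past-tense suffix is -a, giving *sakihima*.
The final sound of the past-tense form *sakihima* is /a/, which is a vowel, so the negative suffix is -aba, giving *sakihimaaba*.

sakihimaaba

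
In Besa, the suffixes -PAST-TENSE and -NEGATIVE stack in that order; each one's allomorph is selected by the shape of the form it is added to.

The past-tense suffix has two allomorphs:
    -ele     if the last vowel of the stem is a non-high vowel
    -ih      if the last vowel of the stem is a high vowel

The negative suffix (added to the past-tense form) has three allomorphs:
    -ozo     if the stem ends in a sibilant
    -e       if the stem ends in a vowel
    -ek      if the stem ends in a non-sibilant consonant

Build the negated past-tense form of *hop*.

Since the last vowel of *hop* is /o/ (a non-high vowel), it takes -ele, giving *hopele*.
The past-tense form *hopele*: final sound = /e/, a vowel → -e → *hopelee*.

hopelee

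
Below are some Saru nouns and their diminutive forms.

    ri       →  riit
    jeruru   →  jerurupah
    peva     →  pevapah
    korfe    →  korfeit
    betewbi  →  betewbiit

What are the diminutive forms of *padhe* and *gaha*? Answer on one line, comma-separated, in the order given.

The alternation tracks the last vowel of the stem — -it when the last vowel of the stem is a front vowel (*ri*, *korfe*, *betewbi*); -pah when the last vowel of the stem is a back vowel (*jeruru*, *peva*).
*padhe* — last vowel /e/ (a front vowel) → -it → *padheit*.
*gaha*: last vowel = /a/, a back vowel → -pah → *gahapah*.

padheit, gahapah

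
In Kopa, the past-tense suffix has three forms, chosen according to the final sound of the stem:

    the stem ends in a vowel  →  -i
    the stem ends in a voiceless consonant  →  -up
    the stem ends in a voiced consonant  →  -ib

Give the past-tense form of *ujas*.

ujasup

*ujas*: final sound = /s/, a voiceless consonant → -up → *ujasup*.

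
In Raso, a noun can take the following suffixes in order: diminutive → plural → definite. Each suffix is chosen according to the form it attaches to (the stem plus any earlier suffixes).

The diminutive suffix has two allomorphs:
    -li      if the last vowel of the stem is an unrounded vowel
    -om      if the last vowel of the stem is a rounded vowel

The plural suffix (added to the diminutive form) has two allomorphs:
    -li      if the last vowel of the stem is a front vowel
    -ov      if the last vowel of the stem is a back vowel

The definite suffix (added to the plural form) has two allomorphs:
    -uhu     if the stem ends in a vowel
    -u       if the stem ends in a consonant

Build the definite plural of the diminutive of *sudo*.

*sudo*: last vowel = /o/, a rounded vowel → -om → *sudoom*.
The diminutive form *sudoom*: last vowel = /o/, a back vowel → -ov → *sudoomov*.
The final sound of the plural form *sudoomov* is /v/, which is a consonant, so the definite suffix is -u, giving *sudoomovu*.

sudoomovu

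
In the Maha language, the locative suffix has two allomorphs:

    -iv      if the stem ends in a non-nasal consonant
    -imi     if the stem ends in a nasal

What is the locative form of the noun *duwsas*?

duwsasiv

*duwsas*: final consonant = /s/, non-nasal → -iv → *duwsasiv*.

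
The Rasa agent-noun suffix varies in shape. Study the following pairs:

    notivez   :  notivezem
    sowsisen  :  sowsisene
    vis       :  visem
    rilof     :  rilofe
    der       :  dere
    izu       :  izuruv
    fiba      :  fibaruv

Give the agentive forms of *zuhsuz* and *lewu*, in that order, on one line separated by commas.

The suffix is conditioned by the final sound: -em when the stem ends in a sibilant (*notivez*, *vis*); -e when the stem ends in a non-sibilant consonant (*sowsisen*, *rilof*, *der*); -ruv when the stem ends in a vowel (*izu*, *fiba*).
*zuhsuz* — final sound /z/ (a sibilant) → -em → *zuhsuzem*.
*lewu*: final sound = /u/, a vowel → -ruv → *lewuruv*.

zuhsuzem, lewuruv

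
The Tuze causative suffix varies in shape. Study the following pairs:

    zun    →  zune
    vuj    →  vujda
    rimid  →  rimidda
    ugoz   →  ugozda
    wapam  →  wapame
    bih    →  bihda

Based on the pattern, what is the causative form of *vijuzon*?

vijuzone

The suffix is conditioned by the final consonant: -e when the stem ends in a nasal (*zun*, *wapam*); -da when the stem ends in a non-nasal consonant (*vuj*, *rimid*, *ugoz*, *bih*).
The final consonant of *vijuzon* is /n/, which is a nasal, so the suffix is -e, giving *vijuzone*.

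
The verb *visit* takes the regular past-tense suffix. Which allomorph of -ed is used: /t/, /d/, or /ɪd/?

The stem *visit* ends in /t/ or /d/.
The -ed suffix is realized as /ɪd/ after /t, d/; as /t/ after other voiceless consonants; and as /d/ after other voiced sounds.
So -ed on *visit* is pronounced /ɪd/.

/ɪd/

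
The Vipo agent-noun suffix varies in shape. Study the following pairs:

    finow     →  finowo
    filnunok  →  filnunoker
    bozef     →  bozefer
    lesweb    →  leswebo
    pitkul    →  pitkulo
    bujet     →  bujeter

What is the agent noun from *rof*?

The alternation tracks the final consonant of the stem — -er when the stem ends in a voiceless consonant (*filnunok*, *bozef*, *bujet*); -o when the stem ends in a voiced consonant (*finow*, *lesweb*, *pitkul*).
*rof* — final consonant /f/ (voiceless) → -er → *rofer*.

rofer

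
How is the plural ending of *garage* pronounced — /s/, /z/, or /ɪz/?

/ɪz/

The stem *garage* ends in a sibilant (/s, z, ʃ, ʒ, tʃ, dʒ/).
The plural suffix surfaces as /ɪz/ after sibilants, /s/ after other voiceless consonants, and /z/ after other voiced sounds.
So the plural -s on *garage* is pronounced /ɪz/.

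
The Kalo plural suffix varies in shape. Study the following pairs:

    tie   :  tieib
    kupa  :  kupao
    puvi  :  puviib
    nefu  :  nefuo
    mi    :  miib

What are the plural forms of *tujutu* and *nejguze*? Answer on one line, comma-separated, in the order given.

tujutuo, nejguzeib

The alternation tracks the last vowel of the stem — -ib when the last vowel of the stem is a front vowel (*tie*, *puvi*, *mi*); -o when the last vowel of the stem is a back vowel (*kupa*, *nefu*).
Since the last vowel of *tujutu* is /u/ (a back vowel), it takes -o, giving *tujutuo*.
*nejguze* — last vowel /e/ (a front vowel) → -ib → *nejguzeib*.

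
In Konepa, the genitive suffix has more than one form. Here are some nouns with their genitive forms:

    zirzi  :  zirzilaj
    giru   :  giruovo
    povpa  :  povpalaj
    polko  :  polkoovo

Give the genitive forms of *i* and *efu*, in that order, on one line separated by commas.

ilaj, efuovo

Looking at the last vowel of each stem: -ovo when the last vowel of the stem is a rounded vowel (*giru*, *polko*); -laj when the last vowel of the stem is an unrounded vowel (*zirzi*, *povpa*).
*i* — last vowel /i/ (an unrounded vowel) → -laj → *ilaj*.
Since the last vowel of *efu* is /u/ (a rounded vowel), it takes -ovo, giving *efuovo*.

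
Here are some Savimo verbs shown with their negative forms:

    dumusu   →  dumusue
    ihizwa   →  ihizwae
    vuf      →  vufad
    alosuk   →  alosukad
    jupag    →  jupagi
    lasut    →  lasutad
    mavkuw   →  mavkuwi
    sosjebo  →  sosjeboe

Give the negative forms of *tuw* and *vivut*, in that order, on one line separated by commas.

The pattern is voicing of the final sound: -ad when the stem ends in a voiceless consonant (*vuf*, *alosuk*, *lasut*); -i when the stem ends in a voiced consonant (*jupag*, *mavkuw*); -e when the stem ends in a vowel (*dumusu*, *ihizwa*, *sosjebo*).
The final sound of *tuw* is /w/, which is a voiced consonant, so the suffix is -i, giving *tuwi*.
*vivut*: final sound = /t/, a voiceless consonant → -ad → *vivutad*.

tuwi, vivutad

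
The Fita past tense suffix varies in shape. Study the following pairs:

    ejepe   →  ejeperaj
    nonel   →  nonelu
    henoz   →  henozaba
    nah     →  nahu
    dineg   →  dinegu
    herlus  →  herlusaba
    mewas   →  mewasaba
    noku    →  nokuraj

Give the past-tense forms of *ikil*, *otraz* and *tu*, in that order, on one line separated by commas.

The suffix is conditioned by the final sound: -aba when the stem ends in a sibilant (*henoz*, *herlus*, *mewas*); -u when the stem ends in a non-sibilant consonant (*nonel*, *nah*, *dineg*); -raj when the stem ends in a vowel (*ejepe*, *noku*).
The final sound of *ikil* is /l/, which is a non-sibilant consonant, so the suffix is -u, giving *ikilu*.
*otraz*: final sound = /z/, a sibilant → -aba → *otrazaba*.
*tu*: final sound = /u/, a vowel → -raj → *turaj*.

ikilu, otrazaba, turaj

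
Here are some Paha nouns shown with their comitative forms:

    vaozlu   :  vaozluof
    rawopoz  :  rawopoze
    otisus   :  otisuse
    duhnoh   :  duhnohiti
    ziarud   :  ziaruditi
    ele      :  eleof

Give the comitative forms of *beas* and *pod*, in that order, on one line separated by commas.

The alternation tracks the final sound of the stem — -e when the stem ends in a sibilant (*rawopoz*, *otisus*); -iti when the stem ends in a non-sibilant consonant (*duhnoh*, *ziarud*); -of when the stem ends in a vowel (*vaozlu*, *ele*).
*beas* — final sound /s/ (a sibilant) → -e → *bease*.
The final sound of *pod* is /d/, which is a non-sibilant consonant, so the suffix is -iti, giving *poditi*.

bease, poditi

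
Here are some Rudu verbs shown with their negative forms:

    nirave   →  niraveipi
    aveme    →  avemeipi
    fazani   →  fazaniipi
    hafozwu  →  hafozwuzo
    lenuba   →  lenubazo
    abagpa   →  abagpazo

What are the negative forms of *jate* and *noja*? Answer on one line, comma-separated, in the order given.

jateipi, nojazo

The alternation tracks the last vowel of the stem — -ipi when the last vowel of the stem is a front vowel (*nirave*, *aveme*, *fazani*); -zo when the last vowel of the stem is a back vowel (*hafozwu*, *lenuba*, *abagpa*).
*jate*: last vowel = /e/, a front vowel → -ipi → *jateipi*.
*noja*: last vowel = /a/, a back vowel → -zo → *nojazo*.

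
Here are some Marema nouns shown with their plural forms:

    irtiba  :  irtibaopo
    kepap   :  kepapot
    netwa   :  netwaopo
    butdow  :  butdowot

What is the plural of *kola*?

The alternation tracks the final sound of the stem — -ot when the stem ends in a consonant (*kepap*, *butdow*); -opo when the stem ends in a vowel (*irtiba*, *netwa*).
*kola*: final sound = /a/, a vowel → -opo → *kolaopo*.

kolaopo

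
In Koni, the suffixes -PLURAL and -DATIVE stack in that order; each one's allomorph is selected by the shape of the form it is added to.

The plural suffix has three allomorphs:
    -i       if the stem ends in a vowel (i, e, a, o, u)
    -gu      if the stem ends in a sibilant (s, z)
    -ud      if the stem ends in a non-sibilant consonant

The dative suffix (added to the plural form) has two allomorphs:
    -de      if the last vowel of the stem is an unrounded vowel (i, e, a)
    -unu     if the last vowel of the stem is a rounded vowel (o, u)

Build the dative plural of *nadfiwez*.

nadfiwezguunu

*nadfiwez*: final sound = /z/, a sibilant → -gu → *nadfiwezgu*.
The last vowel of the plural form *nadfiwezgu* is /u/, which is a rounded vowel, so the dative suffix is -unu, giving *nadfiwezguunu*.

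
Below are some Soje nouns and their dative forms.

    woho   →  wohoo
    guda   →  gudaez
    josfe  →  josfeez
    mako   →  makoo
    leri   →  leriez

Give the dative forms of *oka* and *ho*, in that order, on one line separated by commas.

The alternation tracks the last vowel of the stem — -o when the last vowel of the stem is a rounded vowel (*woho*, *mako*); -ez when the last vowel of the stem is an unrounded vowel (*guda*, *josfe*, *leri*).
Since the last vowel of *oka* is /a/ (an unrounded vowel), it takes -ez, giving *okaez*.
*ho* — last vowel /o/ (a rounded vowel) → -o → *hoo*.

okaez, hoo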